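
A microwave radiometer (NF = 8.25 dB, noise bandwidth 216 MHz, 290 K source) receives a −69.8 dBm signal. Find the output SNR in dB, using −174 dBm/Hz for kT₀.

Noise floor: N = −174 + 10 log₁₀(B) + NF
10 log₁₀(2.16×10⁸) = 83.34 dB
N = −174 + 83.34 + 8.25 = −82.41 dBm
SNR = P_sig − N = −69.8 − (−82.41) = 12.61 dB → 12.6 dB

12.6 dB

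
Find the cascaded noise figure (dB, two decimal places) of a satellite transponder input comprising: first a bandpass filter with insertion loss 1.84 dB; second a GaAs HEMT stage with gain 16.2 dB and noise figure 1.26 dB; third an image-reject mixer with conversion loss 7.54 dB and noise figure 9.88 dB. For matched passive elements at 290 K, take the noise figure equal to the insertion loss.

3.73 dB

Convert to linear (a loss of L dB is a gain of −L dB): F_i = 10^(NF_i/10), G_i = 10^(G_i,dB/10)
  Stage 1: F_1 = 10^(1.84/10) = 1.528, G_1 = 10^(−1.84/10) = 0.6546
  Stage 2: F_2 = 10^(1.26/10) = 1.337, G_2 = 10^(16.2/10) = 41.69
  Stage 3: F_3 = 10^(9.88/10) = 9.727, G_3 = 10^(−7.54/10) = 0.1762
Friis cascade:
  F = 1.528 + (1.337 − 1)/0.6546 + (9.727 − 1)/27.29 = 2.362
NF = 10 log₁₀(2.362) = 3.73 dB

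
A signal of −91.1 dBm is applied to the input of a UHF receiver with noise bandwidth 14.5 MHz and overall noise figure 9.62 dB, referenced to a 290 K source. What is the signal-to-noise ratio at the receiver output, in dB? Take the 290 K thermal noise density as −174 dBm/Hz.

1.7 dB

Noise floor: N = −174 + 10 log₁₀(B) + NF
10 log₁₀(1.45×10⁷) = 71.61 dB
N = −174 + 71.61 + 9.62 = −92.77 dBm
SNR = P_sig − N = −91.1 − (−92.77) = 1.67 dB → 1.7 dB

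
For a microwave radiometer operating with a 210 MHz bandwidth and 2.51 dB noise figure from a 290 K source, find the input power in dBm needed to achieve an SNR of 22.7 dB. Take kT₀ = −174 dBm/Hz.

Sensitivity = −174 + 10 log₁₀(B) + NF + SNR_min
= −174 + 83.22 + 2.51 + 22.7
= −65.57 dBm → −65.6 dBm

−65.6 dBm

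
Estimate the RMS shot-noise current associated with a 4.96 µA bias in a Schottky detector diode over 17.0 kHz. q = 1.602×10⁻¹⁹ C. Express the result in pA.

164 pA

I_n = √(2qI·B)
2qI·B = 2 × 1.602×10⁻¹⁹ × 4.96×10⁻⁶ × 1.70×10⁴ = 2.70×10⁻²⁰ A²
I_n = √(2.70×10⁻²⁰) = 1.64×10⁻¹⁰ A = 164 pA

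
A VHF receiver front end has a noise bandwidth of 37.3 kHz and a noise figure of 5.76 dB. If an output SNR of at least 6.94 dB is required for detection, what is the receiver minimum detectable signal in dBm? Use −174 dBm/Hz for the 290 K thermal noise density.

Sensitivity = −174 + 10 log₁₀(B) + NF + SNR_min
= −174 + 45.72 + 5.76 + 6.94
= −115.58 dBm → −115.6 dBm

−115.6 dBm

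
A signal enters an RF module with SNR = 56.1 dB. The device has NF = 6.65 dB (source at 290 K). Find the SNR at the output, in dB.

By definition F = SNR_in/SNR_out, so in dB: SNR_out = SNR_in − NF
SNR_out = 56.1 − 6.65 = 49.45 dB

49.45 dB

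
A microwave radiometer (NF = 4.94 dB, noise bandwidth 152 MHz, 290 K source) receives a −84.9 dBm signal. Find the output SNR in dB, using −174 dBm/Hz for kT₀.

Noise floor: N = −174 + 10 log₁₀(B) + NF
10 log₁₀(1.52×10⁸) = 81.82 dB
N = −174 + 81.82 + 4.94 = −87.24 dBm
SNR = P_sig − N = −84.9 − (−87.24) = 2.34 dB → 2.3 dB

2.3 dB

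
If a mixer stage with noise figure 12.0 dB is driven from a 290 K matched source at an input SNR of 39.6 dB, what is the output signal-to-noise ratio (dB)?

27.6 dB

By definition F = SNR_in/SNR_out, so in dB: SNR_out = SNR_in − NF
SNR_out = 39.6 − 12.0 = 27.6 dB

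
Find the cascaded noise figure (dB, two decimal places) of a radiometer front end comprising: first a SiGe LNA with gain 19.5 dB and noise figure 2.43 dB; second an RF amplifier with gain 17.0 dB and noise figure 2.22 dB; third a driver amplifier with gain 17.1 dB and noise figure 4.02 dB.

Convert to linear (a loss of L dB is a gain of −L dB): F_i = 10^(NF_i/10), G_i = 10^(G_i,dB/10)
  Stage 1: F_1 = 10^(2.43/10) = 1.750, G_1 = 10^(19.5/10) = 89.13
  Stage 2: F_2 = 10^(2.22/10) = 1.667, G_2 = 10^(17.0/10) = 50.12
  Stage 3: F_3 = 10^(4.02/10) = 2.523, G_3 = 10^(17.1/10) = 51.29
Friis cascade:
  F = 1.750 + (1.667 − 1)/89.13 + (2.523 − 1)/4467 = 1.758
NF = 10 log₁₀(1.758) = 2.45 dB

2.45 dB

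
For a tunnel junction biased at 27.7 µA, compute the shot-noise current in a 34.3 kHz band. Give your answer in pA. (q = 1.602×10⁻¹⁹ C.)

I_n = √(2qI·B)
2qI·B = 2 × 1.602×10⁻¹⁹ × 2.77×10⁻⁵ × 3.43×10⁴ = 3.04×10⁻¹⁹ A²
I_n = √(3.04×10⁻¹⁹) = 5.52×10⁻¹⁰ A = 552 pA

552 pA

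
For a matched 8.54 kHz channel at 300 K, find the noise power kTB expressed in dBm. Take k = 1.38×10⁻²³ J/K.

P_n = kTB = 1.38×10⁻²³ × 300 × 8.54×10³ = 3.54×10⁻¹⁷ W
In dBm: 10 log₁₀(3.54×10⁻¹⁷ / 10⁻³) = −134.5 dBm

−134.5 dBm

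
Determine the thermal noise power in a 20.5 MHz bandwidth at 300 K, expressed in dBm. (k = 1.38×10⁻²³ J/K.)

P_n = kTB = 1.38×10⁻²³ × 300 × 2.05×10⁷ = 8.49×10⁻¹⁴ W
In dBm: 10 log₁₀(8.49×10⁻¹⁴ / 10⁻³) = −100.7 dBm

−100.7 dBm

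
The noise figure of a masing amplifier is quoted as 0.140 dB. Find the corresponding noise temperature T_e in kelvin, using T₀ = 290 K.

9.50 K

F = 10^(0.140/10) = 1.03276
T_e = (F − 1)·T₀ = (1.03276 − 1) × 290 = 9.50 K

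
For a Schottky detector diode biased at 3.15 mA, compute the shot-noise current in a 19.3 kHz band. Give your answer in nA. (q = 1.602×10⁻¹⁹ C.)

I_n = √(2qI·B)
2qI·B = 2 × 1.602×10⁻¹⁹ × 3.15×10⁻³ × 1.93×10⁴ = 1.95×10⁻¹⁷ A²
I_n = √(1.95×10⁻¹⁷) = 4.41×10⁻⁹ A = 4.41 nA

4.41 nA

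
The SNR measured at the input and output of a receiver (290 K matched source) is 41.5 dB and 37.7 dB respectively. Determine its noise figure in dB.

NF (dB) = SNR_in(dB) − SNR_out(dB) when the source is at T₀
NF = 41.5 − 37.7 = 3.8 dB

3.8 dB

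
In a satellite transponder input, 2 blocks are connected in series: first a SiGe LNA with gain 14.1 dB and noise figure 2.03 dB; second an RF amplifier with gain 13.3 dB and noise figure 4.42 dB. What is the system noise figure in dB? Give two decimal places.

2.21 dB

Convert to linear (a loss of L dB is a gain of −L dB): F_i = 10^(NF_i/10), G_i = 10^(G_i,dB/10)
  Stage 1: F_1 = 10^(2.03/10) = 1.596, G_1 = 10^(14.1/10) = 25.70
  Stage 2: F_2 = 10^(4.42/10) = 2.767, G_2 = 10^(13.3/10) = 21.38
Friis cascade:
  F = 1.596 + (2.767 − 1)/25.70 = 1.665
NF = 10 log₁₀(1.665) = 2.21 dB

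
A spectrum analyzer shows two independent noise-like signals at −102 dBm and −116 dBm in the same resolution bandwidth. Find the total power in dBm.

Convert to linear, add, convert back:
P₁ = 6.31×10⁻¹⁴ W, P₂ = 2.51×10⁻¹⁵ W
P_tot = 6.56×10⁻¹⁴ W → 10 log₁₀(P_tot / 10⁻³) = −101.8 dBm

−101.8 dBm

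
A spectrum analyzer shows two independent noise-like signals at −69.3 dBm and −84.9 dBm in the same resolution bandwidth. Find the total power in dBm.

Convert to linear, add, convert back:
P₁ = 1.17×10⁻¹⁰ W, P₂ = 3.24×10⁻¹² W
P_tot = 1.21×10⁻¹⁰ W → 10 log₁₀(P_tot / 10⁻³) = −69.2 dBm

−69.2 dBm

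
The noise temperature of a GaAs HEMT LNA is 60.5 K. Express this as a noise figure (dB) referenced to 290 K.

F = 1 + T_e/T₀ = 1 + 60.5/290 = 1.20862
NF = 10 log₁₀(1.20862) = 0.823 dB

0.823 dB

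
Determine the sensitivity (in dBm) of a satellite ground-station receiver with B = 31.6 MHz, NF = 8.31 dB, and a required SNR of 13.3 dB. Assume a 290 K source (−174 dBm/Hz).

−77.4 dBm

Sensitivity = −174 + 10 log₁₀(B) + NF + SNR_min
= −174 + 75 + 8.31 + 13.3
= −77.39 dBm → −77.4 dBm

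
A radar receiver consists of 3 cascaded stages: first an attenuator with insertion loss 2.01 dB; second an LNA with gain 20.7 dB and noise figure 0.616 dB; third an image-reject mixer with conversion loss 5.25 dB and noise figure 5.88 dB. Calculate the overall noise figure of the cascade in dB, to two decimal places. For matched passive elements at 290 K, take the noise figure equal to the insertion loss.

2.72 dB

Convert to linear (a loss of L dB is a gain of −L dB): F_i = 10^(NF_i/10), G_i = 10^(G_i,dB/10)
  Stage 1: F_1 = 10^(2.01/10) = 1.589, G_1 = 10^(−2.01/10) = 0.6295
  Stage 2: F_2 = 10^(0.616/10) = 1.152, G_2 = 10^(20.7/10) = 117.5
  Stage 3: F_3 = 10^(5.88/10) = 3.873, G_3 = 10^(−5.25/10) = 0.2985
Friis cascade:
  F = 1.589 + (1.152 − 1)/0.6295 + (3.873 − 1)/73.96 = 1.869
NF = 10 log₁₀(1.869) = 2.72 dB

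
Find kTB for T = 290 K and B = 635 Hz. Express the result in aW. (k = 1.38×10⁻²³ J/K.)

P_n = kTB = 1.38×10⁻²³ × 290 × 6.35×10² = 2.54×10⁻¹⁸ W = 2.54 aW

2.54 aW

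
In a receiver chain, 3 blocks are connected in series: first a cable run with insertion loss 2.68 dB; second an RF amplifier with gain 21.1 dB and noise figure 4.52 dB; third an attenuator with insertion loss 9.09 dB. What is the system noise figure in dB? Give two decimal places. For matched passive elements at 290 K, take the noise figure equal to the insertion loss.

Convert to linear (a loss of L dB is a gain of −L dB): F_i = 10^(NF_i/10), G_i = 10^(G_i,dB/10)
  Stage 1: F_1 = 10^(2.68/10) = 1.854, G_1 = 10^(−2.68/10) = 0.5395
  Stage 2: F_2 = 10^(4.52/10) = 2.831, G_2 = 10^(21.1/10) = 128.8
  Stage 3: F_3 = 10^(9.09/10) = 8.110, G_3 = 10^(−9.09/10) = 0.1233
Friis cascade:
  F = 1.854 + (2.831 − 1)/0.5395 + (8.110 − 1)/69.50 = 5.350
NF = 10 log₁₀(5.350) = 7.28 dB

7.28 dB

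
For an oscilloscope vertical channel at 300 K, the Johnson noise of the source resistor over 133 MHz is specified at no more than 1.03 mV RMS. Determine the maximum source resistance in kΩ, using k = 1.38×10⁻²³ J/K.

Johnson–Nyquist: V_n = √(4kTRB) ⇒ R = V_n² / (4kTB)
4kTB = 4 × 1.38×10⁻²³ × 300 × 1.33×10⁸ = 2.20×10⁻¹²
R = (1.03×10⁻³)² / 2.20×10⁻¹² = 4.82×10⁵ Ω = 482 kΩ

482 kΩ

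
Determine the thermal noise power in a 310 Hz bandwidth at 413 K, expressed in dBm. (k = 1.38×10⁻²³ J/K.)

P_n = kTB = 1.38×10⁻²³ × 413 × 3.10×10² = 1.77×10⁻¹⁸ W
In dBm: 10 log₁₀(1.77×10⁻¹⁸ / 10⁻³) = −147.5 dBm

−147.5 dBm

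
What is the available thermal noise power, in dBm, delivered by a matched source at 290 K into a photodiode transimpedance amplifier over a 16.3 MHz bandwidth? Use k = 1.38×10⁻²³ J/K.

−101.9 dBm

P_n = kTB = 1.38×10⁻²³ × 290 × 1.63×10⁷ = 6.52×10⁻¹⁴ W
In dBm: 10 log₁₀(6.52×10⁻¹⁴ / 10⁻³) = −101.9 dBm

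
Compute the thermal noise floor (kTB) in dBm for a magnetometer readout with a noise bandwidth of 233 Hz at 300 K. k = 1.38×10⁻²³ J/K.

P_n = kTB = 1.38×10⁻²³ × 300 × 2.33×10² = 9.65×10⁻¹⁹ W
In dBm: 10 log₁₀(9.65×10⁻¹⁹ / 10⁻³) = −150.2 dBm

−150.2 dBm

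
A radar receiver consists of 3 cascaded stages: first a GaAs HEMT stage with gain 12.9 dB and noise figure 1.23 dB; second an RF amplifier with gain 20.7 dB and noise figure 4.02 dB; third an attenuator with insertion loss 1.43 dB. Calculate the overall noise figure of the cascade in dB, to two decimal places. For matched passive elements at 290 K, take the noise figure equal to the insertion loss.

Convert to linear (a loss of L dB is a gain of −L dB): F_i = 10^(NF_i/10), G_i = 10^(G_i,dB/10)
  Stage 1: F_1 = 10^(1.23/10) = 1.327, G_1 = 10^(12.9/10) = 19.50
  Stage 2: F_2 = 10^(4.02/10) = 2.523, G_2 = 10^(20.7/10) = 117.5
  Stage 3: F_3 = 10^(1.43/10) = 1.390, G_3 = 10^(−1.43/10) = 0.7194
Friis cascade:
  F = 1.327 + (2.523 − 1)/19.50 + (1.390 − 1)/2291 = 1.406
NF = 10 log₁₀(1.406) = 1.48 dB

1.48 dB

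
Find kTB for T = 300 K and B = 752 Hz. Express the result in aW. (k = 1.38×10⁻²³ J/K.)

P_n = kTB = 1.38×10⁻²³ × 300 × 7.52×10² = 3.11×10⁻¹⁸ W = 3.11 aW

3.11 aW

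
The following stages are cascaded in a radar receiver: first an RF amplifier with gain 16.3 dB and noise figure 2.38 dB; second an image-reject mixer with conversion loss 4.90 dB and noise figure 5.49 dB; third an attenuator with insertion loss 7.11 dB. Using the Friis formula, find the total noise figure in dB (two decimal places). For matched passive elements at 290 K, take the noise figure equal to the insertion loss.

3.20 dB

Convert to linear (a loss of L dB is a gain of −L dB): F_i = 10^(NF_i/10), G_i = 10^(G_i,dB/10)
  Stage 1: F_1 = 10^(2.38/10) = 1.730, G_1 = 10^(16.3/10) = 42.66
  Stage 2: F_2 = 10^(5.49/10) = 3.540, G_2 = 10^(−4.90/10) = 0.3236
  Stage 3: F_3 = 10^(7.11/10) = 5.140, G_3 = 10^(−7.11/10) = 0.1945
Friis cascade:
  F = 1.730 + (3.540 − 1)/42.66 + (5.140 − 1)/13.80 = 2.089
NF = 10 log₁₀(2.089) = 3.20 dB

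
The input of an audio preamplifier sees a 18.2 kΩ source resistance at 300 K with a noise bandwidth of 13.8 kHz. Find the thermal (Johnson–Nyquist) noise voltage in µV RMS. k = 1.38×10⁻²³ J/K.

2.04 µV

V_n = √(4kTRB)
4kTRB = 4 × 1.38×10⁻²³ × 300 × 1.82×10⁴ × 1.38×10⁴ = 4.16×10⁻¹² V²
V_n = √(4.16×10⁻¹²) = 2.04×10⁻⁶ V = 2.04 µV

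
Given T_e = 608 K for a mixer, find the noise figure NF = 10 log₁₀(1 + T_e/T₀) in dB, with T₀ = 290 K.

4.91 dB

F = 1 + T_e/T₀ = 1 + 608/290 = 3.09655
NF = 10 log₁₀(3.09655) = 4.91 dB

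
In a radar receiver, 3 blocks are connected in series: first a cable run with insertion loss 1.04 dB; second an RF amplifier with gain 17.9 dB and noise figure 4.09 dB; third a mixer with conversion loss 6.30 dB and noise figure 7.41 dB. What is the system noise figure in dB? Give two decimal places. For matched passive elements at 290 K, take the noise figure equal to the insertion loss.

5.25 dB

Convert to linear (a loss of L dB is a gain of −L dB): F_i = 10^(NF_i/10), G_i = 10^(G_i,dB/10)
  Stage 1: F_1 = 10^(1.04/10) = 1.271, G_1 = 10^(−1.04/10) = 0.7870
  Stage 2: F_2 = 10^(4.09/10) = 2.564, G_2 = 10^(17.9/10) = 61.66
  Stage 3: F_3 = 10^(7.41/10) = 5.508, G_3 = 10^(−6.30/10) = 0.2344
Friis cascade:
  F = 1.271 + (2.564 − 1)/0.7870 + (5.508 − 1)/48.53 = 3.351
NF = 10 log₁₀(3.351) = 5.25 dB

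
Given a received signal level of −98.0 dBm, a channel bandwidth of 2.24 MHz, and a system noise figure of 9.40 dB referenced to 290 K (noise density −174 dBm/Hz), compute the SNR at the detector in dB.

Noise floor: N = −174 + 10 log₁₀(B) + NF
10 log₁₀(2.24×10⁶) = 63.5 dB
N = −174 + 63.5 + 9.40 = −101.10 dBm
SNR = P_sig − N = −98.0 − (−101.10) = 3.10 dB → 3.1 dB

3.1 dB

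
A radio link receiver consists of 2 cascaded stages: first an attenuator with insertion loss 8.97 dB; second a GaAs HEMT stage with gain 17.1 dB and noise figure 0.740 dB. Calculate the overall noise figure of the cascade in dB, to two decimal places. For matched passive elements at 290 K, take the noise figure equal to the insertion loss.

9.71 dB

Convert to linear (a loss of L dB is a gain of −L dB): F_i = 10^(NF_i/10), G_i = 10^(G_i,dB/10)
  Stage 1: F_1 = 10^(8.97/10) = 7.889, G_1 = 10^(−8.97/10) = 0.1268
  Stage 2: F_2 = 10^(0.740/10) = 1.186, G_2 = 10^(17.1/10) = 51.29
Friis cascade:
  F = 7.889 + (1.186 − 1)/0.1268 = 9.354
NF = 10 log₁₀(9.354) = 9.71 dB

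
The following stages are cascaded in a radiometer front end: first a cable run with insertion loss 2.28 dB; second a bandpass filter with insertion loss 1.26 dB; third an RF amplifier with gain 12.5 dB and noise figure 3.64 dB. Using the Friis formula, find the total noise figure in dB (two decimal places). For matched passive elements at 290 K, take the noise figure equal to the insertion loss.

Convert to linear (a loss of L dB is a gain of −L dB): F_i = 10^(NF_i/10), G_i = 10^(G_i,dB/10)
  Stage 1: F_1 = 10^(2.28/10) = 1.690, G_1 = 10^(−2.28/10) = 0.5916
  Stage 2: F_2 = 10^(1.26/10) = 1.337, G_2 = 10^(−1.26/10) = 0.7482
  Stage 3: F_3 = 10^(3.64/10) = 2.312, G_3 = 10^(12.5/10) = 17.78
Friis cascade:
  F = 1.690 + (1.337 − 1)/0.5916 + (2.312 − 1)/0.4426 = 5.224
NF = 10 log₁₀(5.224) = 7.18 dB

7.18 dB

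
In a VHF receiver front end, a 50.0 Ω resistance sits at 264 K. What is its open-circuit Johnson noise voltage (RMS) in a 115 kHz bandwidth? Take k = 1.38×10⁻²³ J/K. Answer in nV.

V_n = √(4kTRB)
4kTRB = 4 × 1.38×10⁻²³ × 264 × 5.00×10¹ × 1.15×10⁵ = 8.38×10⁻¹⁴ V²
V_n = √(8.38×10⁻¹⁴) = 2.89×10⁻⁷ V = 289 nV

289 nV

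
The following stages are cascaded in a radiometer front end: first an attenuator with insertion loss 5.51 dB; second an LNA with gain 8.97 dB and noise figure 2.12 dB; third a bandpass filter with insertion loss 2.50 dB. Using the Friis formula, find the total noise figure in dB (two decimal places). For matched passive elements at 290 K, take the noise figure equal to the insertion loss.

7.89 dB

Convert to linear (a loss of L dB is a gain of −L dB): F_i = 10^(NF_i/10), G_i = 10^(G_i,dB/10)
  Stage 1: F_1 = 10^(5.51/10) = 3.556, G_1 = 10^(−5.51/10) = 0.2812
  Stage 2: F_2 = 10^(2.12/10) = 1.629, G_2 = 10^(8.97/10) = 7.889
  Stage 3: F_3 = 10^(2.50/10) = 1.778, G_3 = 10^(−2.50/10) = 0.5623
Friis cascade:
  F = 3.556 + (1.629 − 1)/0.2812 + (1.778 − 1)/2.218 = 6.145
NF = 10 log₁₀(6.145) = 7.89 dB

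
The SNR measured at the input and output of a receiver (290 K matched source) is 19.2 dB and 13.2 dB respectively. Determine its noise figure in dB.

NF (dB) = SNR_in(dB) − SNR_out(dB) when the source is at T₀
NF = 19.2 − 13.2 = 6.0 dB

6.0 dB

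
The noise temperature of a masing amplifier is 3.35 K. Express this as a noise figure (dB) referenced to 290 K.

F = 1 + T_e/T₀ = 1 + 3.35/290 = 1.01155
NF = 10 log₁₀(1.01155) = 0.050 dB

0.050 dB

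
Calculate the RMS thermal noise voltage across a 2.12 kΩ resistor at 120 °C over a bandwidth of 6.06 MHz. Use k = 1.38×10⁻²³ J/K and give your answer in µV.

T = 120 °C + 273.15 = 393.15 K
V_n = √(4kTRB)
4kTRB = 4 × 1.38×10⁻²³ × 393.15 × 2.12×10³ × 6.06×10⁶ = 2.79×10⁻¹⁰ V²
V_n = √(2.79×10⁻¹⁰) = 1.67×10⁻⁵ V = 16.7 µV

16.7 µV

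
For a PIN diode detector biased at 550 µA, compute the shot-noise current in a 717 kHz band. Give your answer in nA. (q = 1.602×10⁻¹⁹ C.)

I_n = √(2qI·B)
2qI·B = 2 × 1.602×10⁻¹⁹ × 5.50×10⁻⁴ × 7.17×10⁵ = 1.26×10⁻¹⁶ A²
I_n = √(1.26×10⁻¹⁶) = 1.12×10⁻⁸ A = 11.2 nA

11.2 nA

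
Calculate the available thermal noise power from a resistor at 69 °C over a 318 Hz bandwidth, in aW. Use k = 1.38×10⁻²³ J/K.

T = 69 °C + 273.15 = 342.15 K
P_n = kTB = 1.38×10⁻²³ × 342.15 × 3.18×10² = 1.50×10⁻¹⁸ W = 1.50 aW

1.50 aW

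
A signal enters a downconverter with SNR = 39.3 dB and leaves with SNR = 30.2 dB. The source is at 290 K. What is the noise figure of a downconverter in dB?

NF (dB) = SNR_in(dB) − SNR_out(dB) when the source is at T₀
NF = 39.3 − 30.2 = 9.1 dB

9.1 dB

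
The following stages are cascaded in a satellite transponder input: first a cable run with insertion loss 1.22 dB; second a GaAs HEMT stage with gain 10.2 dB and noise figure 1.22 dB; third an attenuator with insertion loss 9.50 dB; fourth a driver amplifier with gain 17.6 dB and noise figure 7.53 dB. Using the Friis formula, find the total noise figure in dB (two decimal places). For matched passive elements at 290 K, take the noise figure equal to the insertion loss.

9.04 dB

Convert to linear (a loss of L dB is a gain of −L dB): F_i = 10^(NF_i/10), G_i = 10^(G_i,dB/10)
  Stage 1: F_1 = 10^(1.22/10) = 1.324, G_1 = 10^(−1.22/10) = 0.7551
  Stage 2: F_2 = 10^(1.22/10) = 1.324, G_2 = 10^(10.2/10) = 10.47
  Stage 3: F_3 = 10^(9.50/10) = 8.913, G_3 = 10^(−9.50/10) = 0.1122
  Stage 4: F_4 = 10^(7.53/10) = 5.662, G_4 = 10^(17.6/10) = 57.54
Friis cascade:
  F = 1.324 + (1.324 − 1)/0.7551 + (8.913 − 1)/7.907 + (5.662 − 1)/0.8872 = 8.010
NF = 10 log₁₀(8.010) = 9.04 dB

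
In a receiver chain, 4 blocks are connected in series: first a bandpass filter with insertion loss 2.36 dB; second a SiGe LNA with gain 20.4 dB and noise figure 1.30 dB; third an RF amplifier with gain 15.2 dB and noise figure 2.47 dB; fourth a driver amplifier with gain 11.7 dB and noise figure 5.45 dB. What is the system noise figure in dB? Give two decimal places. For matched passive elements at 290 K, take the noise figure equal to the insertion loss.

Convert to linear (a loss of L dB is a gain of −L dB): F_i = 10^(NF_i/10), G_i = 10^(G_i,dB/10)
  Stage 1: F_1 = 10^(2.36/10) = 1.722, G_1 = 10^(−2.36/10) = 0.5808
  Stage 2: F_2 = 10^(1.30/10) = 1.349, G_2 = 10^(20.4/10) = 109.6
  Stage 3: F_3 = 10^(2.47/10) = 1.766, G_3 = 10^(15.2/10) = 33.11
  Stage 4: F_4 = 10^(5.45/10) = 3.508, G_4 = 10^(11.7/10) = 14.79
Friis cascade:
  F = 1.722 + (1.349 − 1)/0.5808 + (1.766 − 1)/63.68 + (3.508 − 1)/2109 = 2.336
NF = 10 log₁₀(2.336) = 3.68 dB

3.68 dB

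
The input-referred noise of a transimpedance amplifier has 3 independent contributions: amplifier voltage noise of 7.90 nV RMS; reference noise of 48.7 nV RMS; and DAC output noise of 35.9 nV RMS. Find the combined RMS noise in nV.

61.0 nV

Uncorrelated sources add in power (mean-square): V_tot = √(ΣV_i²)
V_tot = √[(7.90×10⁻⁹)² + (4.87×10⁻⁸)² + (3.59×10⁻⁸)²] = 6.10×10⁻⁸ V = 61.0 nV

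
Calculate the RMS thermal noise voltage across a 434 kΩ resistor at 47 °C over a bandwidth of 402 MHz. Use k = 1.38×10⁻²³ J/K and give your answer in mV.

1.76 mV

T = 47 °C + 273.15 = 320.15 K
V_n = √(4kTRB)
4kTRB = 4 × 1.38×10⁻²³ × 320.15 × 4.34×10⁵ × 4.02×10⁸ = 3.08×10⁻⁶ V²
V_n = √(3.08×10⁻⁶) = 1.76×10⁻³ V = 1.76 mV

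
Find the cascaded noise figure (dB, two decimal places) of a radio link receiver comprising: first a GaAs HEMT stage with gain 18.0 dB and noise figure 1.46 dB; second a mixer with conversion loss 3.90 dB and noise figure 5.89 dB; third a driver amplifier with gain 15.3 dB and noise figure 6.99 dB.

Convert to linear (a loss of L dB is a gain of −L dB): F_i = 10^(NF_i/10), G_i = 10^(G_i,dB/10)
  Stage 1: F_1 = 10^(1.46/10) = 1.400, G_1 = 10^(18.0/10) = 63.10
  Stage 2: F_2 = 10^(5.89/10) = 3.882, G_2 = 10^(−3.90/10) = 0.4074
  Stage 3: F_3 = 10^(6.99/10) = 5.000, G_3 = 10^(15.3/10) = 33.88
Friis cascade:
  F = 1.400 + (3.882 − 1)/63.10 + (5.000 − 1)/25.70 = 1.601
NF = 10 log₁₀(1.601) = 2.04 dB

2.04 dB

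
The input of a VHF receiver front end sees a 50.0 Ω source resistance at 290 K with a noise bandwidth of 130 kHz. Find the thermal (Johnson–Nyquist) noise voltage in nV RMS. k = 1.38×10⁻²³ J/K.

323 nV

V_n = √(4kTRB)
4kTRB = 4 × 1.38×10⁻²³ × 290 × 5.00×10¹ × 1.30×10⁵ = 1.04×10⁻¹³ V²
V_n = √(1.04×10⁻¹³) = 3.23×10⁻⁷ V = 323 nV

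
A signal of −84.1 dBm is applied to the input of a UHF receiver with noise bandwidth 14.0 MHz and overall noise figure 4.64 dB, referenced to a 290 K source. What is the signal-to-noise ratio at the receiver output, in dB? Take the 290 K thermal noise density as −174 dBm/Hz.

Noise floor: N = −174 + 10 log₁₀(B) + NF
10 log₁₀(1.40×10⁷) = 71.46 dB
N = −174 + 71.46 + 4.64 = −97.90 dBm
SNR = P_sig − N = −84.1 − (−97.90) = 13.80 dB → 13.8 dB

13.8 dB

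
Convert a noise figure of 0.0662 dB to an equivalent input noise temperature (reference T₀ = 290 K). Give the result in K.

4.45 K

F = 10^(0.0662/10) = 1.01536
T_e = (F − 1)·T₀ = (1.01536 − 1) × 290 = 4.45 K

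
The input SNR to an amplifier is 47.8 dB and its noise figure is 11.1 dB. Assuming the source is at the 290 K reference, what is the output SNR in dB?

36.7 dB

By definition F = SNR_in/SNR_out, so in dB: SNR_out = SNR_in − NF
SNR_out = 47.8 − 11.1 = 36.7 dB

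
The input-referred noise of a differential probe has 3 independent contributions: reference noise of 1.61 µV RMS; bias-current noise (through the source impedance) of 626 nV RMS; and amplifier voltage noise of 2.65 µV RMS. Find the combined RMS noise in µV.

Uncorrelated sources add in power (mean-square): V_tot = √(ΣV_i²)
V_tot = √[(1.61×10⁻⁶)² + (6.26×10⁻⁷)² + (2.65×10⁻⁶)²] = 3.16×10⁻⁶ V = 3.16 µV

3.16 µV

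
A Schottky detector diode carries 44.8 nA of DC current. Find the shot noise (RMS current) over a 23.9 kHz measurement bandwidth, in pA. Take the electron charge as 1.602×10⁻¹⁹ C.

I_n = √(2qI·B)
2qI·B = 2 × 1.602×10⁻¹⁹ × 4.48×10⁻⁸ × 2.39×10⁴ = 3.43×10⁻²² A²
I_n = √(3.43×10⁻²²) = 1.85×10⁻¹¹ A = 18.5 pA

18.5 pA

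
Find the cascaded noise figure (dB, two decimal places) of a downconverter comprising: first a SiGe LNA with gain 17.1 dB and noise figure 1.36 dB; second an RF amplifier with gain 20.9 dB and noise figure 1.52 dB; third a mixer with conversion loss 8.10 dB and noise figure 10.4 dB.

Convert to linear (a loss of L dB is a gain of −L dB): F_i = 10^(NF_i/10), G_i = 10^(G_i,dB/10)
  Stage 1: F_1 = 10^(1.36/10) = 1.368, G_1 = 10^(17.1/10) = 51.29
  Stage 2: F_2 = 10^(1.52/10) = 1.419, G_2 = 10^(20.9/10) = 123.0
  Stage 3: F_3 = 10^(10.4/10) = 10.96, G_3 = 10^(−8.10/10) = 0.1549
Friis cascade:
  F = 1.368 + (1.419 − 1)/51.29 + (10.96 − 1)/6310 = 1.377
NF = 10 log₁₀(1.377) = 1.39 dB

1.39 dB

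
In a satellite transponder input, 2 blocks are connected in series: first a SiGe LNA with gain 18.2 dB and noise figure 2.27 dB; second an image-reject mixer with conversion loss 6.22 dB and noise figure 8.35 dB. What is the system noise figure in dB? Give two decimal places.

2.49 dB

Convert to linear (a loss of L dB is a gain of −L dB): F_i = 10^(NF_i/10), G_i = 10^(G_i,dB/10)
  Stage 1: F_1 = 10^(2.27/10) = 1.687, G_1 = 10^(18.2/10) = 66.07
  Stage 2: F_2 = 10^(8.35/10) = 6.839, G_2 = 10^(−6.22/10) = 0.2388
Friis cascade:
  F = 1.687 + (6.839 − 1)/66.07 = 1.775
NF = 10 log₁₀(1.775) = 2.49 dB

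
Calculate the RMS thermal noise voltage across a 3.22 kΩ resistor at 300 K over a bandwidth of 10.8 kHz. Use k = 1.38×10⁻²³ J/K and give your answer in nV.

V_n = √(4kTRB)
4kTRB = 4 × 1.38×10⁻²³ × 300 × 3.22×10³ × 1.08×10⁴ = 5.76×10⁻¹³ V²
V_n = √(5.76×10⁻¹³) = 7.59×10⁻⁷ V = 759 nV

759 nV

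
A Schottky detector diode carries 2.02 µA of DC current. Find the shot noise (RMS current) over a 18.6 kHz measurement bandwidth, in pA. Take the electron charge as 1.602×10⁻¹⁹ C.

I_n = √(2qI·B)
2qI·B = 2 × 1.602×10⁻¹⁹ × 2.02×10⁻⁶ × 1.86×10⁴ = 1.20×10⁻²⁰ A²
I_n = √(1.20×10⁻²⁰) = 1.10×10⁻¹⁰ A = 110 pA

110 pA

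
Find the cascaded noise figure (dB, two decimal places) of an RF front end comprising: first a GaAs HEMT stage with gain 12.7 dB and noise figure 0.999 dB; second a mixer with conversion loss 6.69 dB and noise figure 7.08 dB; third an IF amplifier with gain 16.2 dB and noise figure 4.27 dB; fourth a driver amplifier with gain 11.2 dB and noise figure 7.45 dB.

Convert to linear (a loss of L dB is a gain of −L dB): F_i = 10^(NF_i/10), G_i = 10^(G_i,dB/10)
  Stage 1: F_1 = 10^(0.999/10) = 1.259, G_1 = 10^(12.7/10) = 18.62
  Stage 2: F_2 = 10^(7.08/10) = 5.105, G_2 = 10^(−6.69/10) = 0.2143
  Stage 3: F_3 = 10^(4.27/10) = 2.673, G_3 = 10^(16.2/10) = 41.69
  Stage 4: F_4 = 10^(7.45/10) = 5.559, G_4 = 10^(11.2/10) = 13.18
Friis cascade:
  F = 1.259 + (5.105 − 1)/18.62 + (2.673 − 1)/3.990 + (5.559 − 1)/166.3 = 1.926
NF = 10 log₁₀(1.926) = 2.85 dB

2.85 dB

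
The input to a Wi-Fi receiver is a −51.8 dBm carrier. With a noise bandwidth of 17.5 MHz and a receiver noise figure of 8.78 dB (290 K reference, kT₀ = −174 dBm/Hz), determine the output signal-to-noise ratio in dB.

41.0 dB

Noise floor: N = −174 + 10 log₁₀(B) + NF
10 log₁₀(1.75×10⁷) = 72.43 dB
N = −174 + 72.43 + 8.78 = −92.79 dBm
SNR = P_sig − N = −51.8 − (−92.79) = 40.99 dB → 41.0 dB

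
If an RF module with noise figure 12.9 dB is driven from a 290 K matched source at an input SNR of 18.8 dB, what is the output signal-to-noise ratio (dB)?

5.9 dB

By definition F = SNR_in/SNR_out, so in dB: SNR_out = SNR_in − NF
SNR_out = 18.8 − 12.9 = 5.9 dB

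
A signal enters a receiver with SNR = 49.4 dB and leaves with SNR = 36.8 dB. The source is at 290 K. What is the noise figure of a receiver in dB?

NF (dB) = SNR_in(dB) − SNR_out(dB) when the source is at T₀
NF = 49.4 − 36.8 = 12.6 dB

12.6 dB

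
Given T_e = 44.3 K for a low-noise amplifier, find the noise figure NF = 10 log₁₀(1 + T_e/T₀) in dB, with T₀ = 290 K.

F = 1 + T_e/T₀ = 1 + 44.3/290 = 1.15276
NF = 10 log₁₀(1.15276) = 0.617 dB

0.617 dB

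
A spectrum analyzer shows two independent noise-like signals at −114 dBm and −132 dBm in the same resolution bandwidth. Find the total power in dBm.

−113.9 dBm

Convert to linear, add, convert back:
P₁ = 3.98×10⁻¹⁵ W, P₂ = 6.31×10⁻¹⁷ W
P_tot = 4.04×10⁻¹⁵ W → 10 log₁₀(P_tot / 10⁻³) = −113.9 dBm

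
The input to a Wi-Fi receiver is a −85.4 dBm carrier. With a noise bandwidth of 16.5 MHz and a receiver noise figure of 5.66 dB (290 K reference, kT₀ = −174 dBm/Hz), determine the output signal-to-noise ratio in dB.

Noise floor: N = −174 + 10 log₁₀(B) + NF
10 log₁₀(1.65×10⁷) = 72.17 dB
N = −174 + 72.17 + 5.66 = −96.17 dBm
SNR = P_sig − N = −85.4 − (−96.17) = 10.77 dB → 10.8 dB

10.8 dB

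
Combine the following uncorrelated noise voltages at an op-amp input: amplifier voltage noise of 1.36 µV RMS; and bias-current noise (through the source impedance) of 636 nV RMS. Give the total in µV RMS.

Uncorrelated sources add in power (mean-square): V_tot = √(ΣV_i²)
V_tot = √[(1.36×10⁻⁶)² + (6.36×10⁻⁷)²] = 1.50×10⁻⁶ V = 1.50 µV

1.50 µV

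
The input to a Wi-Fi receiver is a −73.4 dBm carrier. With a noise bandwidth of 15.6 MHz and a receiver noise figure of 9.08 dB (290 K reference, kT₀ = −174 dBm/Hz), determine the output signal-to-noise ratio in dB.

19.6 dB

Noise floor: N = −174 + 10 log₁₀(B) + NF
10 log₁₀(1.56×10⁷) = 71.93 dB
N = −174 + 71.93 + 9.08 = −92.99 dBm
SNR = P_sig − N = −73.4 − (−92.99) = 19.59 dB → 19.6 dB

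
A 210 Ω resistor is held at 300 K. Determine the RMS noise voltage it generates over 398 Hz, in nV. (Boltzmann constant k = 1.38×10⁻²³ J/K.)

V_n = √(4kTRB)
4kTRB = 4 × 1.38×10⁻²³ × 300 × 2.10×10² × 3.98×10² = 1.38×10⁻¹⁵ V²
V_n = √(1.38×10⁻¹⁵) = 3.72×10⁻⁸ V = 37.2 nV

37.2 nV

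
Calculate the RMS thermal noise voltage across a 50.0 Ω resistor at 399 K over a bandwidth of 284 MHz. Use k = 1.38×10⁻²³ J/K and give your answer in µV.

17.7 µV

V_n = √(4kTRB)
4kTRB = 4 × 1.38×10⁻²³ × 399 × 5.00×10¹ × 2.84×10⁸ = 3.13×10⁻¹⁰ V²
V_n = √(3.13×10⁻¹⁰) = 1.77×10⁻⁵ V = 17.7 µV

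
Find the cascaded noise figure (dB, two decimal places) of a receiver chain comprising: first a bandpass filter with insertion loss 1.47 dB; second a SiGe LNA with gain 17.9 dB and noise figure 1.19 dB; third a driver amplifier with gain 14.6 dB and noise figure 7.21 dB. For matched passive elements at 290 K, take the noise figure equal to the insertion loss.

2.88 dB

Convert to linear (a loss of L dB is a gain of −L dB): F_i = 10^(NF_i/10), G_i = 10^(G_i,dB/10)
  Stage 1: F_1 = 10^(1.47/10) = 1.403, G_1 = 10^(−1.47/10) = 0.7129
  Stage 2: F_2 = 10^(1.19/10) = 1.315, G_2 = 10^(17.9/10) = 61.66
  Stage 3: F_3 = 10^(7.21/10) = 5.260, G_3 = 10^(14.6/10) = 28.84
Friis cascade:
  F = 1.403 + (1.315 − 1)/0.7129 + (5.260 − 1)/43.95 = 1.942
NF = 10 log₁₀(1.942) = 2.88 dB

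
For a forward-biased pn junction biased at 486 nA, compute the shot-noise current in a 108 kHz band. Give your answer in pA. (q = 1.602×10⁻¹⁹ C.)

I_n = √(2qI·B)
2qI·B = 2 × 1.602×10⁻¹⁹ × 4.86×10⁻⁷ × 1.08×10⁵ = 1.68×10⁻²⁰ A²
I_n = √(1.68×10⁻²⁰) = 1.30×10⁻¹⁰ A = 130 pA

130 pA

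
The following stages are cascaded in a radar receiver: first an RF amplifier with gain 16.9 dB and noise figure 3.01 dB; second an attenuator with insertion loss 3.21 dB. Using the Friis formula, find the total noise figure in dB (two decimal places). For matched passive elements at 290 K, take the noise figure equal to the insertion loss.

Convert to linear (a loss of L dB is a gain of −L dB): F_i = 10^(NF_i/10), G_i = 10^(G_i,dB/10)
  Stage 1: F_1 = 10^(3.01/10) = 2.000, G_1 = 10^(16.9/10) = 48.98
  Stage 2: F_2 = 10^(3.21/10) = 2.094, G_2 = 10^(−3.21/10) = 0.4775
Friis cascade:
  F = 2.000 + (2.094 − 1)/48.98 = 2.022
NF = 10 log₁₀(2.022) = 3.06 dB

3.06 dB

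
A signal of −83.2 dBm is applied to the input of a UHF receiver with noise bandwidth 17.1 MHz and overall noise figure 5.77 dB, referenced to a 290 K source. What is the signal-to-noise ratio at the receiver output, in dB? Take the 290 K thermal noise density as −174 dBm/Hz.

12.7 dB

Noise floor: N = −174 + 10 log₁₀(B) + NF
10 log₁₀(1.71×10⁷) = 72.33 dB
N = −174 + 72.33 + 5.77 = −95.90 dBm
SNR = P_sig − N = −83.2 − (−95.90) = 12.70 dB → 12.7 dB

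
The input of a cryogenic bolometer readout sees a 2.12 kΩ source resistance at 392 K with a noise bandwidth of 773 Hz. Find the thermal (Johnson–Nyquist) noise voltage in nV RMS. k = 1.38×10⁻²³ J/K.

V_n = √(4kTRB)
4kTRB = 4 × 1.38×10⁻²³ × 392 × 2.12×10³ × 7.73×10² = 3.55×10⁻¹⁴ V²
V_n = √(3.55×10⁻¹⁴) = 1.88×10⁻⁷ V = 188 nV

188 nV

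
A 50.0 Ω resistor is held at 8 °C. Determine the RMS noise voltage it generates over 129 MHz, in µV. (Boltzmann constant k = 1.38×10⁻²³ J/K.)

10.0 µV

T = 8 °C + 273.15 = 281.15 K
V_n = √(4kTRB)
4kTRB = 4 × 1.38×10⁻²³ × 281.15 × 5.00×10¹ × 1.29×10⁸ = 1.00×10⁻¹⁰ V²
V_n = √(1.00×10⁻¹⁰) = 1.00×10⁻⁵ V = 10.0 µV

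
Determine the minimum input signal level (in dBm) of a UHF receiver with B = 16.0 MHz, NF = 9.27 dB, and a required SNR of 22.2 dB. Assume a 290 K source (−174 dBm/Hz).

Sensitivity = −174 + 10 log₁₀(B) + NF + SNR_min
= −174 + 72.04 + 9.27 + 22.2
= −70.49 dBm → −70.5 dBm

−70.5 dBm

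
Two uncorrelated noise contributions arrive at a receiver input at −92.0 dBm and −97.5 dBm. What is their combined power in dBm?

Convert to linear, add, convert back:
P₁ = 6.31×10⁻¹³ W, P₂ = 1.78×10⁻¹³ W
P_tot = 8.09×10⁻¹³ W → 10 log₁₀(P_tot / 10⁻³) = −90.9 dBm

−90.9 dBm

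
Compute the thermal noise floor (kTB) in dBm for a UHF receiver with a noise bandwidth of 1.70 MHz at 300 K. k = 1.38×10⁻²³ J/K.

−111.5 dBm

P_n = kTB = 1.38×10⁻²³ × 300 × 1.70×10⁶ = 7.04×10⁻¹⁵ W
In dBm: 10 log₁₀(7.04×10⁻¹⁵ / 10⁻³) = −111.5 dBm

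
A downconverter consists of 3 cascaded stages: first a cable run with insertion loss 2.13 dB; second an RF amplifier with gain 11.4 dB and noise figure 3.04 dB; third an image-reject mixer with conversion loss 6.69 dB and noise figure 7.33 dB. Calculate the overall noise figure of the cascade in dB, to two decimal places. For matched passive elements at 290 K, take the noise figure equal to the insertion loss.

Convert to linear (a loss of L dB is a gain of −L dB): F_i = 10^(NF_i/10), G_i = 10^(G_i,dB/10)
  Stage 1: F_1 = 10^(2.13/10) = 1.633, G_1 = 10^(−2.13/10) = 0.6124
  Stage 2: F_2 = 10^(3.04/10) = 2.014, G_2 = 10^(11.4/10) = 13.80
  Stage 3: F_3 = 10^(7.33/10) = 5.408, G_3 = 10^(−6.69/10) = 0.2143
Friis cascade:
  F = 1.633 + (2.014 − 1)/0.6124 + (5.408 − 1)/8.453 = 3.810
NF = 10 log₁₀(3.810) = 5.81 dB

5.81 dB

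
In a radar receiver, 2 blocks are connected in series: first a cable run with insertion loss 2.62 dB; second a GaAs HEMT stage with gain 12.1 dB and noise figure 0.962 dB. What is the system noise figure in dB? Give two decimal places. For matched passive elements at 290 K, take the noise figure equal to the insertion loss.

Convert to linear (a loss of L dB is a gain of −L dB): F_i = 10^(NF_i/10), G_i = 10^(G_i,dB/10)
  Stage 1: F_1 = 10^(2.62/10) = 1.828, G_1 = 10^(−2.62/10) = 0.5470
  Stage 2: F_2 = 10^(0.962/10) = 1.248, G_2 = 10^(12.1/10) = 16.22
Friis cascade:
  F = 1.828 + (1.248 − 1)/0.5470 = 2.281
NF = 10 log₁₀(2.281) = 3.58 dB

3.58 dB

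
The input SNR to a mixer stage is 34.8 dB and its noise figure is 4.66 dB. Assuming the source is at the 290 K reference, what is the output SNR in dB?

30.14 dB

By definition F = SNR_in/SNR_out, so in dB: SNR_out = SNR_in − NF
SNR_out = 34.8 − 4.66 = 30.14 dB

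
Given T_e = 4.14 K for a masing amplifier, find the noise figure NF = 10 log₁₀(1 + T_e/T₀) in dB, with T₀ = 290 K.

0.062 dB

F = 1 + T_e/T₀ = 1 + 4.14/290 = 1.01428
NF = 10 log₁₀(1.01428) = 0.062 dB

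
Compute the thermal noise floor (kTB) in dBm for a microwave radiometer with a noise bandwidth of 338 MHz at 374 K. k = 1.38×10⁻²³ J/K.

P_n = kTB = 1.38×10⁻²³ × 374 × 3.38×10⁸ = 1.74×10⁻¹² W
In dBm: 10 log₁₀(1.74×10⁻¹² / 10⁻³) = −87.6 dBm

−87.6 dBm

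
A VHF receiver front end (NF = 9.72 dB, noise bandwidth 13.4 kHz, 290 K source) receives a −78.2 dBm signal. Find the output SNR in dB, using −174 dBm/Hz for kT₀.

44.8 dB

Noise floor: N = −174 + 10 log₁₀(B) + NF
10 log₁₀(1.34×10⁴) = 41.27 dB
N = −174 + 41.27 + 9.72 = −123.01 dBm
SNR = P_sig − N = −78.2 − (−123.01) = 44.81 dB → 44.8 dB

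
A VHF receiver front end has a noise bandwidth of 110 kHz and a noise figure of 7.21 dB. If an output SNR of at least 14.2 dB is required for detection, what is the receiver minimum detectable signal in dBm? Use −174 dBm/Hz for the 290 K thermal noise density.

Sensitivity = −174 + 10 log₁₀(B) + NF + SNR_min
= −174 + 50.41 + 7.21 + 14.2
= −102.18 dBm → −102.2 dBm

−102.2 dBm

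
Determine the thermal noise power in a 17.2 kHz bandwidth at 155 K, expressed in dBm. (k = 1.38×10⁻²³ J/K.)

P_n = kTB = 1.38×10⁻²³ × 155 × 1.72×10⁴ = 3.68×10⁻¹⁷ W
In dBm: 10 log₁₀(3.68×10⁻¹⁷ / 10⁻³) = −134.3 dBm

−134.3 dBm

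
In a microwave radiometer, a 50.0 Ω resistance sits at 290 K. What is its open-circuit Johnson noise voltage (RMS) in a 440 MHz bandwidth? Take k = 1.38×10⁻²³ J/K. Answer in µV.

18.8 µV

V_n = √(4kTRB)
4kTRB = 4 × 1.38×10⁻²³ × 290 × 5.00×10¹ × 4.40×10⁸ = 3.52×10⁻¹⁰ V²
V_n = √(3.52×10⁻¹⁰) = 1.88×10⁻⁵ V = 18.8 µV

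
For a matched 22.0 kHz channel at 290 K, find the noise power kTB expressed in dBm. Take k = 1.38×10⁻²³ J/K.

−130.6 dBm

P_n = kTB = 1.38×10⁻²³ × 290 × 2.20×10⁴ = 8.80×10⁻¹⁷ W
In dBm: 10 log₁₀(8.80×10⁻¹⁷ / 10⁻³) = −130.6 dBm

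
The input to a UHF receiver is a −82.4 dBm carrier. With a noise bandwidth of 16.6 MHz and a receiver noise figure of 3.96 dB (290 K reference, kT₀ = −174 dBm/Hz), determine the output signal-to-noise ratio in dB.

15.4 dB

Noise floor: N = −174 + 10 log₁₀(B) + NF
10 log₁₀(1.66×10⁷) = 72.2 dB
N = −174 + 72.2 + 3.96 = −97.84 dBm
SNR = P_sig − N = −82.4 − (−97.84) = 15.44 dB → 15.4 dB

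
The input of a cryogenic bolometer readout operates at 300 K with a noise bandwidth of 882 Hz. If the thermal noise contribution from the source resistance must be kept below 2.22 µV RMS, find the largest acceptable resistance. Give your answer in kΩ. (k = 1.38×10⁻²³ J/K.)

Johnson–Nyquist: V_n = √(4kTRB) ⇒ R = V_n² / (4kTB)
4kTB = 4 × 1.38×10⁻²³ × 300 × 8.82×10² = 1.46×10⁻¹⁷
R = (2.22×10⁻⁶)² / 1.46×10⁻¹⁷ = 3.37×10⁵ Ω = 337 kΩ

337 kΩ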